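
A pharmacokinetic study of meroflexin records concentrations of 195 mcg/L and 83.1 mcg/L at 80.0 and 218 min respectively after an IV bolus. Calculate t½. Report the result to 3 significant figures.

112 minutes

k = ln(C₁/C₂) / (t₂ − t₁) = ln(195/83.1) / (218 − 80.0)
  = 0.8530 / 138.0 = 0.006181 min⁻¹
t½ = ln 2 / k = ln 2 / 0.006181 ≈ 112 minutes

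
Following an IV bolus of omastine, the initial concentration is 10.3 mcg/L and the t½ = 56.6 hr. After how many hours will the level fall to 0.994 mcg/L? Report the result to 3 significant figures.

191 hours

k = ln 2 / 56.6 = 0.01225 hr⁻¹
C(t) = C₀ e^(−kt)  ⇒  t = ln(C₀/C) / k
t = ln(10.3/0.994) / 0.01225 = 2.338 / 0.01225 ≈ 191 hours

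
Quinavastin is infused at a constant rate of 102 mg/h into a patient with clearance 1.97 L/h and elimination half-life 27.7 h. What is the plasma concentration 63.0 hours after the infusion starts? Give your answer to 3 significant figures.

Css = rate / CL = 102 / 1.97 = 51.78 mg/L
k = ln 2 / 27.7 = 0.02502 h⁻¹
C(t) = Css (1 − e^(−kt)) = 51.78 × (1 − e^(−1.576)) = 51.78 × 0.7933 ≈ 41.1 mg/L

41.1 mg/L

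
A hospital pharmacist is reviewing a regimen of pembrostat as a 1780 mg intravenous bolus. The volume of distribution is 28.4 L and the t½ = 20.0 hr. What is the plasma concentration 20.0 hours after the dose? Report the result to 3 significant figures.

C₀ = dose / V = 1780 / 28.4 = 62.68 mg/L
k = ln 2 / 20.0 = 0.03466 hr⁻¹
C(t) = C₀ e^(−kt) = 62.68 × e^(−0.03466 × 20.0) = 62.68 × e^(−0.6931) = 62.68 × 0.5000 ≈ 31.3 mg/L

31.3 mg/L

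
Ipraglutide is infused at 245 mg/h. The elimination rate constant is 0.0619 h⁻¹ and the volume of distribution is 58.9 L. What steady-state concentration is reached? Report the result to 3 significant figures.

CL = k · V = 0.0619 × 58.9 = 3.646 L/h
Css = rate / CL = 245 / 3.646 ≈ 67.2 mg/L

67.2 mg/L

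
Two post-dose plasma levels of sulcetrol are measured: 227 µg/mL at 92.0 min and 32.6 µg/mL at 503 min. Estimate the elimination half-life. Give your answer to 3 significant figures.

147 minutes

k = ln(C₁/C₂) / (t₂ − t₁) = ln(227/32.6) / (503 − 92.0)
  = 1.941 / 411.0 = 0.004722 min⁻¹
t½ = ln 2 / k = ln 2 / 0.004722 ≈ 147 minutes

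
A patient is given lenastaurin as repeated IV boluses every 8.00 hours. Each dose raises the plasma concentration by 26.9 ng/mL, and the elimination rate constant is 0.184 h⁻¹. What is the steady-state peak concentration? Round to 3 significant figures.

Fraction remaining after one interval: e^(−kτ) = e^(−0.1840 × 8.00) = 0.2295
R = 1 / (1 − 0.2295) = 1.298
Css,max = 26.9 × 1.298 ≈ 34.9 ng/mL

34.9 ng/mL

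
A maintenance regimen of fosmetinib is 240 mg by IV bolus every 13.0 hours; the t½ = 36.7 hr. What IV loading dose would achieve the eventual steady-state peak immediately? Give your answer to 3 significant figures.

k = ln 2 / 36.7 = 0.01889 hr⁻¹
Accumulation ratio R = 1 / (1 − e^(−kτ)) = 1 / (1 − e^(−0.01889×13.0)) = 1 / (1 − 0.7823) = 4.593
Loading dose = maintenance dose × R = 240 × 4.593 ≈ 1100 mg

1100 mg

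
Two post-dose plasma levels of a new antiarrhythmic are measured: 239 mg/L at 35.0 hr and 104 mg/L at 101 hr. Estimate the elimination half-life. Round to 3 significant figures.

k = ln(C₁/C₂) / (t₂ − t₁) = ln(239/104) / (101 − 35.0)
  = 0.8321 / 66.00 = 0.01261 hr⁻¹
t½ = ln 2 / k = ln 2 / 0.01261 ≈ 55.0 hours

55.0 hours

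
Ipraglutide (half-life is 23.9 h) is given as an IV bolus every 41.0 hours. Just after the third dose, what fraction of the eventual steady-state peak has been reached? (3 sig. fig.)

k = ln 2 / 23.9 = 0.02900 h⁻¹
f_n = 1 − e^(−nkτ) = 1 − e^(−3 × 0.02900 × 41.0) = 1 − e^(−3.567) = 1 − 0.02823 ≈ 0.972

0.972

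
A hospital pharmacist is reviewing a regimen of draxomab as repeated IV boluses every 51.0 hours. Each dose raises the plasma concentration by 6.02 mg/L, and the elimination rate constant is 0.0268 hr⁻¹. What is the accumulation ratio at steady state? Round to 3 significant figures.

1.34

Fraction remaining after one interval: e^(−kτ) = e^(−0.02680 × 51.0) = 0.2549
R = 1 / (1 − 0.2549) = 1 / 0.7451 ≈ 1.34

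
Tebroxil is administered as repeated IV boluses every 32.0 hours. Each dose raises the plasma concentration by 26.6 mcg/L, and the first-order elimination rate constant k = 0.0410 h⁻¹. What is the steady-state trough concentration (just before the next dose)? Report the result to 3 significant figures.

9.80 mcg/L

Fraction remaining after one interval: e^(−kτ) = e^(−0.04100 × 32.0) = 0.2693
R = 1 / (1 − 0.2693) = 1.369
Css,max = 26.6 × 1.369 = 36.40 mcg/L
Css,min = Css,max × e^(−kτ) = 36.40 × 0.2693 ≈ 9.80 mcg/L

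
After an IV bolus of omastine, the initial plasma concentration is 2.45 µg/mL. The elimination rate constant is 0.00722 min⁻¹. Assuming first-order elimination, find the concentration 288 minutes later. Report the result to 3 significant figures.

0.306 µg/mL

C(t) = C₀ e^(−kt) = 2.45 × e^(−0.007220 × 288) = 2.45 × e^(−2.079) = 2.45 × 0.1250 ≈ 0.306 µg/mL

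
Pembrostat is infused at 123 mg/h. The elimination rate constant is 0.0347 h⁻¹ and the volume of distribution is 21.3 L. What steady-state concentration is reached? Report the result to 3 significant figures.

166 µg/mL

CL = k · V = 0.0347 × 21.3 = 0.7391 L/h
Css = rate / CL = 123 / 0.7391 ≈ 166 µg/mL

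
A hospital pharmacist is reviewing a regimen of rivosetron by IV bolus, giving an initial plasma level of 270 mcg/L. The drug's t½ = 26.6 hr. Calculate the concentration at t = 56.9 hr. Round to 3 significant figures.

61.3 mcg/L

k = ln 2 / 26.6 = 0.02606 hr⁻¹
56.9 hr is 2.139 half-lives, so C = 270 × (1/2)^2.139 = 270 × 0.2270 ≈ 61.3 mcg/L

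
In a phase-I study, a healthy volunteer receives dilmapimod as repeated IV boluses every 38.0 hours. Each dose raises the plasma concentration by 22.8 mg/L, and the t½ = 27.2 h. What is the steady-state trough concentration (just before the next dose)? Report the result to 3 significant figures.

14.0 mg/L

k = ln 2 / 27.2 = 0.02548 h⁻¹
Fraction remaining after one interval: e^(−kτ) = e^(−0.02548 × 38.0) = 0.3797
R = 1 / (1 − 0.3797) = 1.612
Css,max = 22.8 × 1.612 = 36.76 mg/L
Css,min = Css,max × e^(−kτ) = 36.76 × 0.3797 ≈ 14.0 mg/L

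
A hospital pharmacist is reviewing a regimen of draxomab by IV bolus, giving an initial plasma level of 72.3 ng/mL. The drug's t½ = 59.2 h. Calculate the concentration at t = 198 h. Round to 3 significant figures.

k = ln 2 / 59.2 = 0.01171 h⁻¹
198 h is 3.345 half-lives, so C = 72.3 × (1/2)^3.345 = 72.3 × 0.09844 ≈ 7.12 ng/mL

7.12 ng/mL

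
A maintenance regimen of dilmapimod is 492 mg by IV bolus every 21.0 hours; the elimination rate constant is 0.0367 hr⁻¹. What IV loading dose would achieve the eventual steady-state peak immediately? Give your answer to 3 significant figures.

Accumulation ratio R = 1 / (1 − e^(−kτ)) = 1 / (1 − e^(−0.03670×21.0)) = 1 / (1 − 0.4627) = 1.861
Loading dose = maintenance dose × R = 492 × 1.861 ≈ 916 mg

916 mg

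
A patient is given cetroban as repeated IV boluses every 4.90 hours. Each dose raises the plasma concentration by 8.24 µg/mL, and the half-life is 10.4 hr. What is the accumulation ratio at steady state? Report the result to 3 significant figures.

k = ln 2 / 10.4 = 0.06665 hr⁻¹
Fraction remaining after one interval: e^(−kτ) = e^(−0.06665 × 4.90) = 0.7214
R = 1 / (1 − 0.7214) = 1 / 0.2786 ≈ 3.59

3.59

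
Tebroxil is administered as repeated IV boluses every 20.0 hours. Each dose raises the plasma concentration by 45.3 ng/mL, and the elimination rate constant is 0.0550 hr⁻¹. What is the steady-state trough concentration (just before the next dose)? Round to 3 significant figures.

Fraction remaining after one interval: e^(−kτ) = e^(−0.05500 × 20.0) = 0.3329
R = 1 / (1 − 0.3329) = 1.499
Css,max = 45.3 × 1.499 = 67.90 ng/mL
Css,min = Css,max × e^(−kτ) = 67.90 × 0.3329 ≈ 22.6 ng/mL

22.6 ng/mL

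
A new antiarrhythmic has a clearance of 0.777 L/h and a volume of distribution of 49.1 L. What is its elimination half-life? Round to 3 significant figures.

k = CL / V = 0.777 / 49.1 = 0.01582 h⁻¹
t½ = ln 2 / k = ln 2 / 0.01582 ≈ 43.8 hours

43.8 hours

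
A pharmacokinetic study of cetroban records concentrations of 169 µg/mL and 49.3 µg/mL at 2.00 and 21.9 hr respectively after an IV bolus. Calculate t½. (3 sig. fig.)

k = ln(C₁/C₂) / (t₂ − t₁) = ln(169/49.3) / (21.9 − 2.00)
  = 1.232 / 19.90 = 0.06191 hr⁻¹
t½ = ln 2 / k = ln 2 / 0.06191 ≈ 11.2 hours

11.2 hours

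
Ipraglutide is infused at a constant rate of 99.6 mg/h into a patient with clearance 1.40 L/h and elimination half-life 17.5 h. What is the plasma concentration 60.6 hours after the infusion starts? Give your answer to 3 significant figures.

Css = rate / CL = 99.6 / 1.40 = 71.14 mg/L
k = ln 2 / 17.5 = 0.03961 h⁻¹
C(t) = Css (1 − e^(−kt)) = 71.14 × (1 − e^(−2.400)) = 71.14 × 0.9093 ≈ 64.7 mg/L

64.7 mg/L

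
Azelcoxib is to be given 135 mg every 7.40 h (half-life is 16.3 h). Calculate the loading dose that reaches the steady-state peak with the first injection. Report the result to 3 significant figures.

500 mg

k = ln 2 / 16.3 = 0.04252 h⁻¹
Accumulation ratio R = 1 / (1 − e^(−kτ)) = 1 / (1 − e^(−0.04252×7.40)) = 1 / (1 − 0.7300) = 3.704
Loading dose = maintenance dose × R = 135 × 3.704 ≈ 500 mg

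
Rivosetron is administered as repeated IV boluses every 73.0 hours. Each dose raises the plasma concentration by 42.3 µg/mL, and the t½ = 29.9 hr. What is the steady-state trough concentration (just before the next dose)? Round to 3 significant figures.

k = ln 2 / 29.9 = 0.02318 hr⁻¹
Fraction remaining after one interval: e^(−kτ) = e^(−0.02318 × 73.0) = 0.1841
R = 1 / (1 − 0.1841) = 1.226
Css,max = 42.3 × 1.226 = 51.84 µg/mL
Css,min = Css,max × e^(−kτ) = 51.84 × 0.1841 ≈ 9.54 µg/mL

9.54 µg/mL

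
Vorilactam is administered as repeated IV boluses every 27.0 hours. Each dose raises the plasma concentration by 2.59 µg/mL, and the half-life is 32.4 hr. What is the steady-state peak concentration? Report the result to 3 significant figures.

k = ln 2 / 32.4 = 0.02139 hr⁻¹
Fraction remaining after one interval: e^(−kτ) = e^(−0.02139 × 27.0) = 0.5612
R = 1 / (1 − 0.5612) = 2.279
Css,max = 2.59 × 2.279 ≈ 5.90 µg/mL

5.90 µg/mL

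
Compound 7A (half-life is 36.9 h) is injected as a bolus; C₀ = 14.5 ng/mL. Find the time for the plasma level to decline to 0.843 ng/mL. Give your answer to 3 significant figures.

k = ln 2 / 36.9 = 0.01878 h⁻¹
C(t) = C₀ e^(−kt)  ⇒  t = ln(C₀/C) / k
t = ln(14.5/0.843) / 0.01878 = 2.845 / 0.01878 ≈ 151 hours

151 hours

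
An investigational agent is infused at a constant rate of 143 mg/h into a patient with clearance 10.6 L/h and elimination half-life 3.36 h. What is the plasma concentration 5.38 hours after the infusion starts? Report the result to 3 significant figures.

9.04 µg/mL

Css = rate / CL = 143 / 10.6 = 13.49 µg/mL
k = ln 2 / 3.36 = 0.2063 h⁻¹
C(t) = Css (1 − e^(−kt)) = 13.49 × (1 − e^(−1.110)) = 13.49 × 0.6704 ≈ 9.04 µg/mL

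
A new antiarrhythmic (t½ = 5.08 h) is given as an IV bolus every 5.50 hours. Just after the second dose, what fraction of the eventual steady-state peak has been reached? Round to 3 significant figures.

0.777

k = ln 2 / 5.08 = 0.1364 h⁻¹
f_n = 1 − e^(−nkτ) = 1 − e^(−2 × 0.1364 × 5.50) = 1 − e^(−1.501) = 1 − 0.2229 ≈ 0.777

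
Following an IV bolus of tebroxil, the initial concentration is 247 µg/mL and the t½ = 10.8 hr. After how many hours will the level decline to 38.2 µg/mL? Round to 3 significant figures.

k = ln 2 / 10.8 = 0.06418 hr⁻¹
C(t) = C₀ e^(−kt)  ⇒  t = ln(C₀/C) / k
t = ln(247/38.2) / 0.06418 = 1.867 / 0.06418 ≈ 29.1 hours

29.1 hours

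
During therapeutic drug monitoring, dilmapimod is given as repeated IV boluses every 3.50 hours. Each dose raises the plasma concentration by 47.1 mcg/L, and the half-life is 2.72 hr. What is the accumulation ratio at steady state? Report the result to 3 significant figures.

1.69

k = ln 2 / 2.72 = 0.2548 hr⁻¹
Fraction remaining after one interval: e^(−kτ) = e^(−0.2548 × 3.50) = 0.4099
R = 1 / (1 − 0.4099) = 1 / 0.5901 ≈ 1.69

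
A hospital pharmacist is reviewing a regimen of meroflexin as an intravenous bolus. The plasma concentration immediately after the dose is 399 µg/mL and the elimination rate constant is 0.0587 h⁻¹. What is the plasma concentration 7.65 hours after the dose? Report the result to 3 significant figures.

C(t) = C₀ e^(−kt) = 399 × e^(−0.05870 × 7.65) = 399 × e^(−0.4491) = 399 × 0.6382 ≈ 255 µg/mL

255 µg/mL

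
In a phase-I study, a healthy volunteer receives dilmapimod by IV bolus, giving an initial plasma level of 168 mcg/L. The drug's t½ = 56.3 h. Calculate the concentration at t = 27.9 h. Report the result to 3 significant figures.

119 mcg/L

k = ln 2 / 56.3 = 0.01231 h⁻¹
C(t) = C₀ e^(−kt) = 168 × e^(−0.01231 × 27.9) = 168 × e^(−0.3435) = 168 × 0.7093 ≈ 119 mcg/L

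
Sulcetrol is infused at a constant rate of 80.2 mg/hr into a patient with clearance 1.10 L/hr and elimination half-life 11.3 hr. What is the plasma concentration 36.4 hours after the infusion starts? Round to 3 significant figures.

65.1 mg/L

Css = rate / CL = 80.2 / 1.10 = 72.91 mg/L
k = ln 2 / 11.3 = 0.06134 hr⁻¹
C(t) = Css (1 − e^(−kt)) = 72.91 × (1 − e^(−2.233)) = 72.91 × 0.8928 ≈ 65.1 mg/L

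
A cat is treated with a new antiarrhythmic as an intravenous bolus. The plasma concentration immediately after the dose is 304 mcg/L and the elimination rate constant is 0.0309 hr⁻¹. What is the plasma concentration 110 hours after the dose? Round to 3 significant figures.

10.2 mcg/L

C(t) = C₀ e^(−kt) = 304 × e^(−0.03090 × 110) = 304 × e^(−3.399) = 304 × 0.03341 ≈ 10.2 mcg/L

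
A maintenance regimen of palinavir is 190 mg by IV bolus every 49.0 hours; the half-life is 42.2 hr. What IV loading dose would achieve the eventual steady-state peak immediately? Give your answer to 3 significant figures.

k = ln 2 / 42.2 = 0.01643 hr⁻¹
Accumulation ratio R = 1 / (1 − e^(−kτ)) = 1 / (1 − e^(−0.01643×49.0)) = 1 / (1 − 0.4472) = 1.809
Loading dose = maintenance dose × R = 190 × 1.809 ≈ 344 mg

344 mg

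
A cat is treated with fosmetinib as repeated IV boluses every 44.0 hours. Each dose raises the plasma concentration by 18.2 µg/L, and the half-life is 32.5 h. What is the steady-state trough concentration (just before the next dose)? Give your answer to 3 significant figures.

11.7 µg/L

k = ln 2 / 32.5 = 0.02133 h⁻¹
Fraction remaining after one interval: e^(−kτ) = e^(−0.02133 × 44.0) = 0.3912
R = 1 / (1 − 0.3912) = 1.643
Css,max = 18.2 × 1.643 = 29.90 µg/L
Css,min = Css,max × e^(−kτ) = 29.90 × 0.3912 ≈ 11.7 µg/L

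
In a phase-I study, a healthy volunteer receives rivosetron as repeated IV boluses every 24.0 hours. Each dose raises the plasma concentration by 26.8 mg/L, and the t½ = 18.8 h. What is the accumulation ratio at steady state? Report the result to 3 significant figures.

1.70

k = ln 2 / 18.8 = 0.03687 h⁻¹
Fraction remaining after one interval: e^(−kτ) = e^(−0.03687 × 24.0) = 0.4128
R = 1 / (1 − 0.4128) = 1 / 0.5872 ≈ 1.70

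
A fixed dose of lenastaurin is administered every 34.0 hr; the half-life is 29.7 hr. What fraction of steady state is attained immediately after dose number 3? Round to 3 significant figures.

k = ln 2 / 29.7 = 0.02334 hr⁻¹
f_n = 1 − e^(−nkτ) = 1 − e^(−3 × 0.02334 × 34.0) = 1 − e^(−2.381) = 1 − 0.09250 ≈ 0.907

0.907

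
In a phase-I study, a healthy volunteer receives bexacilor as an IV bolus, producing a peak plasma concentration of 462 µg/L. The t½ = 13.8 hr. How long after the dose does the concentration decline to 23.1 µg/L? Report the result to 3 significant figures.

59.6 hours

k = ln 2 / 13.8 = 0.05023 hr⁻¹
C(t) = C₀ e^(−kt)  ⇒  t = ln(C₀/C) / k
t = ln(462/23.1) / 0.05023 = 2.996 / 0.05023 ≈ 59.6 hours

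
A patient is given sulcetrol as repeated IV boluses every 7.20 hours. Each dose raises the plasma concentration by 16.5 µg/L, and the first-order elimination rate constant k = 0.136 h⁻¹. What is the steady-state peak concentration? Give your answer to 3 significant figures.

Fraction remaining after one interval: e^(−kτ) = e^(−0.1360 × 7.20) = 0.3756
R = 1 / (1 − 0.3756) = 1.602
Css,max = 16.5 × 1.602 ≈ 26.4 µg/L

26.4 µg/L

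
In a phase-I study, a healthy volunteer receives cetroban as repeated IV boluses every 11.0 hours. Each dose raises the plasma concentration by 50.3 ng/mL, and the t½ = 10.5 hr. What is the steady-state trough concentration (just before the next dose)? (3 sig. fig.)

47.1 ng/mL

k = ln 2 / 10.5 = 0.06601 hr⁻¹
Fraction remaining after one interval: e^(−kτ) = e^(−0.06601 × 11.0) = 0.4838
R = 1 / (1 − 0.4838) = 1.937
Css,max = 50.3 × 1.937 = 97.44 ng/mL
Css,min = Css,max × e^(−kτ) = 97.44 × 0.4838 ≈ 47.1 ng/mL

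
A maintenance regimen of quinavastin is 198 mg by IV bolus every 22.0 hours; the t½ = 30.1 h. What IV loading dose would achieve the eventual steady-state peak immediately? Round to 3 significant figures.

498 mg

k = ln 2 / 30.1 = 0.02303 h⁻¹
Accumulation ratio R = 1 / (1 − e^(−kτ)) = 1 / (1 − e^(−0.02303×22.0)) = 1 / (1 − 0.6025) = 2.516
Loading dose = maintenance dose × R = 198 × 2.516 ≈ 498 mg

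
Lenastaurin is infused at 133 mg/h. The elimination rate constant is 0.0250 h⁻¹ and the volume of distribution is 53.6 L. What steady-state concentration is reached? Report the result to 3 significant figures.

99.3 µg/mL

CL = k · V = 0.0250 × 53.6 = 1.340 L/h
Css = rate / CL = 133 / 1.340 ≈ 99.3 µg/mL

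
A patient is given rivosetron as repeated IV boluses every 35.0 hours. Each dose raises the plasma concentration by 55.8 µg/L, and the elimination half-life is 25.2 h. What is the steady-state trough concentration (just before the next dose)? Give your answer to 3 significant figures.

34.5 µg/L

k = ln 2 / 25.2 = 0.02751 h⁻¹
Fraction remaining after one interval: e^(−kτ) = e^(−0.02751 × 35.0) = 0.3819
R = 1 / (1 − 0.3819) = 1.618
Css,max = 55.8 × 1.618 = 90.27 µg/L
Css,min = Css,max × e^(−kτ) = 90.27 × 0.3819 ≈ 34.5 µg/L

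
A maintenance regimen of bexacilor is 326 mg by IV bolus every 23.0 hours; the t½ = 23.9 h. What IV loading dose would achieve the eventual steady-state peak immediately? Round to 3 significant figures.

670 mg

k = ln 2 / 23.9 = 0.02900 h⁻¹
Accumulation ratio R = 1 / (1 − e^(−kτ)) = 1 / (1 − e^(−0.02900×23.0)) = 1 / (1 − 0.5132) = 2.054
Loading dose = maintenance dose × R = 326 × 2.054 ≈ 670 mg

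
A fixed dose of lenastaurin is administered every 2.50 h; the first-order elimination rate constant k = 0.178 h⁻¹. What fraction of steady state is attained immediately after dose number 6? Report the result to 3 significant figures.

0.931

f_n = 1 − e^(−nkτ) = 1 − e^(−6 × 0.1780 × 2.50) = 1 − e^(−2.670) = 1 − 0.06925 ≈ 0.931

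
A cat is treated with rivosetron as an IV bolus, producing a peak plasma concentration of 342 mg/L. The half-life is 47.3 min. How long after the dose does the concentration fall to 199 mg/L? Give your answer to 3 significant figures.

k = ln 2 / 47.3 = 0.01465 min⁻¹
C(t) = C₀ e^(−kt)  ⇒  t = ln(C₀/C) / k
t = ln(342/199) / 0.01465 = 0.5415 / 0.01465 ≈ 37.0 minutes

37.0 minutes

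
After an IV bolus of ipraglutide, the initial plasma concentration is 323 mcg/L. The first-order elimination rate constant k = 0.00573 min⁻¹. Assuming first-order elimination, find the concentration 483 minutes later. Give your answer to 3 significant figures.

20.3 mcg/L

C(t) = C₀ e^(−kt) = 323 × e^(−0.005730 × 483) = 323 × e^(−2.768) = 323 × 0.06281 ≈ 20.3 mcg/L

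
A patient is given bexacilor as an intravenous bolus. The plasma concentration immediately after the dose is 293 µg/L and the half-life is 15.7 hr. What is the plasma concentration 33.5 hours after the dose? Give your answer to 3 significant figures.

k = ln 2 / 15.7 = 0.04415 hr⁻¹
33.5 hr is 2.134 half-lives, so C = 293 × (1/2)^2.134 = 293 × 0.2279 ≈ 66.8 µg/L

66.8 µg/L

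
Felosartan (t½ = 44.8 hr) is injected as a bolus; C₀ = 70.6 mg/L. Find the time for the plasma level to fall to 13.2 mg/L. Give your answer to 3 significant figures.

108 hours

k = ln 2 / 44.8 = 0.01547 hr⁻¹
C(t) = C₀ e^(−kt)  ⇒  t = ln(C₀/C) / k
t = ln(70.6/13.2) / 0.01547 = 1.677 / 0.01547 ≈ 108 hours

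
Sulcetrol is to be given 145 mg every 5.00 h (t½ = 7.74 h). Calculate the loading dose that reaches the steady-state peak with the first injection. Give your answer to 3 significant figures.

402 mg

k = ln 2 / 7.74 = 0.08955 h⁻¹
Accumulation ratio R = 1 / (1 − e^(−kτ)) = 1 / (1 − e^(−0.08955×5.00)) = 1 / (1 − 0.6391) = 2.770
Loading dose = maintenance dose × R = 145 × 2.770 ≈ 402 mg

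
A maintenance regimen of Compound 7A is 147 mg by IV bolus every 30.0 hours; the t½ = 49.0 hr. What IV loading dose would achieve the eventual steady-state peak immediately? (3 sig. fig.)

k = ln 2 / 49.0 = 0.01415 hr⁻¹
Accumulation ratio R = 1 / (1 − e^(−kτ)) = 1 / (1 − e^(−0.01415×30.0)) = 1 / (1 − 0.6542) = 2.892
Loading dose = maintenance dose × R = 147 × 2.892 ≈ 425 mg

425 mg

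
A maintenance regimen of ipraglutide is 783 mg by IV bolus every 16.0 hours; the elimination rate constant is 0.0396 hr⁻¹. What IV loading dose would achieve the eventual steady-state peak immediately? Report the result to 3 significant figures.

Accumulation ratio R = 1 / (1 − e^(−kτ)) = 1 / (1 − e^(−0.03960×16.0)) = 1 / (1 − 0.5307) = 2.131
Loading dose = maintenance dose × R = 783 × 2.131 ≈ 1670 mg

1670 mg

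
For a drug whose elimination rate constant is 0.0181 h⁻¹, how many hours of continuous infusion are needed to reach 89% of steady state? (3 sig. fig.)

f = 1 − e^(−kt)  ⇒  t = −ln(1 − f) / k
t = −ln(1 − 0.89) / 0.01810 = 2.207 / 0.01810 ≈ 122 hours

122 hours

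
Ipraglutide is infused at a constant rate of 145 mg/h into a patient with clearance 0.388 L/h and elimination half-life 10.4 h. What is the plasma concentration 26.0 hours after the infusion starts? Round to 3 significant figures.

308 mg/L

Css = rate / CL = 145 / 0.388 = 373.7 mg/L
k = ln 2 / 10.4 = 0.06665 h⁻¹
C(t) = Css (1 − e^(−kt)) = 373.7 × (1 − e^(−1.733)) = 373.7 × 0.8232 ≈ 308 mg/L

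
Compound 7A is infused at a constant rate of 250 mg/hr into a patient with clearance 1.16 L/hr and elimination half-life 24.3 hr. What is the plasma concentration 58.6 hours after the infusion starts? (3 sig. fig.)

175 µg/mL

Css = rate / CL = 250 / 1.16 = 215.5 µg/mL
k = ln 2 / 24.3 = 0.02852 hr⁻¹
C(t) = Css (1 − e^(−kt)) = 215.5 × (1 − e^(−1.672)) = 215.5 × 0.8120 ≈ 175 µg/mL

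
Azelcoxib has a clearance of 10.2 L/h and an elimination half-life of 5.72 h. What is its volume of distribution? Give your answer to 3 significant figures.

k = ln 2 / t½ = ln 2 / 5.72 = 0.1212 h⁻¹
V = CL / k = 10.2 / 0.1212 ≈ 84.2 L

84.2 L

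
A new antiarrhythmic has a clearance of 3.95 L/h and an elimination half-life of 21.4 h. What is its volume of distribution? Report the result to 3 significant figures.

k = ln 2 / t½ = ln 2 / 21.4 = 0.03239 h⁻¹
V = CL / k = 3.95 / 0.03239 ≈ 122 L

122 L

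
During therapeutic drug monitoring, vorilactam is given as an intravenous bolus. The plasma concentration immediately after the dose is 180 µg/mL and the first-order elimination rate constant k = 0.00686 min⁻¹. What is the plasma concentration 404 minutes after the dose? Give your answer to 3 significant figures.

11.3 µg/mL

C(t) = C₀ e^(−kt) = 180 × e^(−0.006860 × 404) = 180 × e^(−2.771) = 180 × 0.06257 ≈ 11.3 µg/mL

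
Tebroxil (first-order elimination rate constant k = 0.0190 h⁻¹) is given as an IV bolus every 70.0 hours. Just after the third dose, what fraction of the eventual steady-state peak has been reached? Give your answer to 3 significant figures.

0.982

f_n = 1 − e^(−nkτ) = 1 − e^(−3 × 0.01900 × 70.0) = 1 − e^(−3.990) = 1 − 0.01850 ≈ 0.982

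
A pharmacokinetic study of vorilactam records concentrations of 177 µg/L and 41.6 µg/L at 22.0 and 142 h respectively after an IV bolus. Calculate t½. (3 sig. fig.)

k = ln(C₁/C₂) / (t₂ − t₁) = ln(177/41.6) / (142 − 22.0)
  = 1.448 / 120.0 = 0.01207 h⁻¹
t½ = ln 2 / k = ln 2 / 0.01207 ≈ 57.4 hours

57.4 hours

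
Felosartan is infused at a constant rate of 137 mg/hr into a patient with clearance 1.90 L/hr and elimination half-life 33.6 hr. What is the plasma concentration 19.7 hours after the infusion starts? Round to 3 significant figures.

24.1 mg/L

Css = rate / CL = 137 / 1.90 = 72.11 mg/L
k = ln 2 / 33.6 = 0.02063 hr⁻¹
C(t) = Css (1 − e^(−kt)) = 72.11 × (1 − e^(−0.4064)) = 72.11 × 0.3340 ≈ 24.1 mg/L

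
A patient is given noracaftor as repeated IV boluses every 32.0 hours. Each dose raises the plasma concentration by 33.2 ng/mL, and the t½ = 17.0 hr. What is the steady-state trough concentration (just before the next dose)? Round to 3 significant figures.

k = ln 2 / 17.0 = 0.04077 hr⁻¹
Fraction remaining after one interval: e^(−kτ) = e^(−0.04077 × 32.0) = 0.2712
R = 1 / (1 − 0.2712) = 1.372
Css,max = 33.2 × 1.372 = 45.56 ng/mL
Css,min = Css,max × e^(−kτ) = 45.56 × 0.2712 ≈ 12.4 ng/mL

12.4 ng/mL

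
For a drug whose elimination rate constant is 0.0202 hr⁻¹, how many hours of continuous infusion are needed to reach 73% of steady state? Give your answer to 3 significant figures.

64.8 hours

f = 1 − e^(−kt)  ⇒  t = −ln(1 − f) / k
t = −ln(1 − 0.73) / 0.02020 = 1.309 / 0.02020 ≈ 64.8 hours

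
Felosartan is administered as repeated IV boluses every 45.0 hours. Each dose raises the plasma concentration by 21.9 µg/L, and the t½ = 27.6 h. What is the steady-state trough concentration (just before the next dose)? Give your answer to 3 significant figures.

k = ln 2 / 27.6 = 0.02511 h⁻¹
Fraction remaining after one interval: e^(−kτ) = e^(−0.02511 × 45.0) = 0.3230
R = 1 / (1 − 0.3230) = 1.477
Css,max = 21.9 × 1.477 = 32.35 µg/L
Css,min = Css,max × e^(−kτ) = 32.35 × 0.3230 ≈ 10.4 µg/L

10.4 µg/L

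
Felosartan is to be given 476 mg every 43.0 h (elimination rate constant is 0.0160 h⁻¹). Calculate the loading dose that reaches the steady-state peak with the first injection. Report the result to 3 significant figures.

957 mg

Accumulation ratio R = 1 / (1 − e^(−kτ)) = 1 / (1 − e^(−0.01600×43.0)) = 1 / (1 − 0.5026) = 2.010
Loading dose = maintenance dose × R = 476 × 2.010 ≈ 957 mg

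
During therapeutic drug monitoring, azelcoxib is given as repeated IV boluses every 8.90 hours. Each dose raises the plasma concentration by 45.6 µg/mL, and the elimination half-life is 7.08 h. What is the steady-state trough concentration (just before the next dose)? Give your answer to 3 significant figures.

32.8 µg/mL

k = ln 2 / 7.08 = 0.09790 h⁻¹
Fraction remaining after one interval: e^(−kτ) = e^(−0.09790 × 8.90) = 0.4184
R = 1 / (1 − 0.4184) = 1.719
Css,max = 45.6 × 1.719 = 78.40 µg/mL
Css,min = Css,max × e^(−kτ) = 78.40 × 0.4184 ≈ 32.8 µg/mL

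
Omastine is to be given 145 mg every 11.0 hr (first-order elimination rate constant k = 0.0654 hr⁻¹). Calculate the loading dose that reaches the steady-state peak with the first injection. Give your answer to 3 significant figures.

Accumulation ratio R = 1 / (1 − e^(−kτ)) = 1 / (1 − e^(−0.06540×11.0)) = 1 / (1 − 0.4870) = 1.949
Loading dose = maintenance dose × R = 145 × 1.949 ≈ 283 mg

283 mg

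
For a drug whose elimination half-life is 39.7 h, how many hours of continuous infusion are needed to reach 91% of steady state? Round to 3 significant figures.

138 hours

k = ln 2 / 39.7 = 0.01746 h⁻¹
f = 1 − e^(−kt)  ⇒  t = −ln(1 − f) / k
t = −ln(1 − 0.91) / 0.01746 = 2.408 / 0.01746 ≈ 138 hours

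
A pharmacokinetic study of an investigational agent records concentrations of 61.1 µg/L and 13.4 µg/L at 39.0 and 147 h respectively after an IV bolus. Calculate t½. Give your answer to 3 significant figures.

k = ln(C₁/C₂) / (t₂ − t₁) = ln(61.1/13.4) / (147 − 39.0)
  = 1.517 / 108.0 = 0.01405 h⁻¹
t½ = ln 2 / k = ln 2 / 0.01405 ≈ 49.3 hours

49.3 hours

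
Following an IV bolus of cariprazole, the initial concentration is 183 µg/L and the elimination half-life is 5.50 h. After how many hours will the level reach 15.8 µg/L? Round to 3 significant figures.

19.4 hours

k = ln 2 / 5.50 = 0.1260 h⁻¹
C(t) = C₀ e^(−kt)  ⇒  t = ln(C₀/C) / k
t = ln(183/15.8) / 0.1260 = 2.449 / 0.1260 ≈ 19.4 hours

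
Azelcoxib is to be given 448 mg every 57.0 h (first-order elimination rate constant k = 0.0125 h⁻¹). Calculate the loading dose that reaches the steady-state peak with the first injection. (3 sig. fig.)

879 mg

Accumulation ratio R = 1 / (1 − e^(−kτ)) = 1 / (1 − e^(−0.01250×57.0)) = 1 / (1 − 0.4904) = 1.962
Loading dose = maintenance dose × R = 448 × 1.962 ≈ 879 mg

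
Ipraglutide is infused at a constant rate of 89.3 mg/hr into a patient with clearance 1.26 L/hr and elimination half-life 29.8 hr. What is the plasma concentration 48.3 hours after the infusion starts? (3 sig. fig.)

47.8 µg/mL

Css = rate / CL = 89.3 / 1.26 = 70.87 µg/mL
k = ln 2 / 29.8 = 0.02326 hr⁻¹
C(t) = Css (1 − e^(−kt)) = 70.87 × (1 − e^(−1.123)) = 70.87 × 0.6748 ≈ 47.8 µg/mL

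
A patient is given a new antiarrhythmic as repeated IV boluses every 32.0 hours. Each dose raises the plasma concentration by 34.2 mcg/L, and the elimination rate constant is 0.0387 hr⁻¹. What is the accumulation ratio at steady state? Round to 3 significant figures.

Fraction remaining after one interval: e^(−kτ) = e^(−0.03870 × 32.0) = 0.2898
R = 1 / (1 − 0.2898) = 1 / 0.7102 ≈ 1.41

1.41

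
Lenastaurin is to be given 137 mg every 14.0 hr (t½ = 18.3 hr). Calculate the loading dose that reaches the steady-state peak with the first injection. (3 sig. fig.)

333 mg

k = ln 2 / 18.3 = 0.03788 hr⁻¹
Accumulation ratio R = 1 / (1 − e^(−kτ)) = 1 / (1 − e^(−0.03788×14.0)) = 1 / (1 − 0.5884) = 2.430
Loading dose = maintenance dose × R = 137 × 2.430 ≈ 333 mg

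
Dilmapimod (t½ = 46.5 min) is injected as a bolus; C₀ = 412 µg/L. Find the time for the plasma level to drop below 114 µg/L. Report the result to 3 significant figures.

k = ln 2 / 46.5 = 0.01491 min⁻¹
C(t) = C₀ e^(−kt)  ⇒  t = ln(C₀/C) / k
t = ln(412/114) / 0.01491 = 1.285 / 0.01491 ≈ 86.2 minutes

86.2 minutes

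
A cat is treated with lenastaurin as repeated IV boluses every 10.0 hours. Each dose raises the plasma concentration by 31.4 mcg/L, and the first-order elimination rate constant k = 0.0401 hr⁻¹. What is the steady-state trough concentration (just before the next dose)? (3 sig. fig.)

Fraction remaining after one interval: e^(−kτ) = e^(−0.04010 × 10.0) = 0.6697
R = 1 / (1 − 0.6697) = 3.027
Css,max = 31.4 × 3.027 = 95.05 mcg/L
Css,min = Css,max × e^(−kτ) = 95.05 × 0.6697 ≈ 63.7 mcg/L

63.7 mcg/L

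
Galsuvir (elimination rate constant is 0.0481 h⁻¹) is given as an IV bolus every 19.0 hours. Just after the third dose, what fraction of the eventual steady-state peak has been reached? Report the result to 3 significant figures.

0.936

f_n = 1 − e^(−nkτ) = 1 − e^(−3 × 0.04810 × 19.0) = 1 − e^(−2.742) = 1 − 0.06446 ≈ 0.936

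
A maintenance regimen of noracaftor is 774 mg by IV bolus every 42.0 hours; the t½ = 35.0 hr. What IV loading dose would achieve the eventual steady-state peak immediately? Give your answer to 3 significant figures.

k = ln 2 / 35.0 = 0.01980 hr⁻¹
Accumulation ratio R = 1 / (1 − e^(−kτ)) = 1 / (1 − e^(−0.01980×42.0)) = 1 / (1 − 0.4353) = 1.771
Loading dose = maintenance dose × R = 774 × 1.771 ≈ 1370 mg

1370 mg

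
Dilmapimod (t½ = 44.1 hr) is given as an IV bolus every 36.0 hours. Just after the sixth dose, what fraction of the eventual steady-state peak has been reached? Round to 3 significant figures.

k = ln 2 / 44.1 = 0.01572 hr⁻¹
f_n = 1 − e^(−nkτ) = 1 − e^(−6 × 0.01572 × 36.0) = 1 − e^(−3.395) = 1 − 0.03354 ≈ 0.966

0.966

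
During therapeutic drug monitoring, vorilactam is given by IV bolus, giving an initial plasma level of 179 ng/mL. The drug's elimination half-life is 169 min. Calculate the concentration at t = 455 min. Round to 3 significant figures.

27.7 ng/mL

k = ln 2 / 169 = 0.004101 min⁻¹
C(t) = C₀ e^(−kt) = 179 × e^(−0.004101 × 455) = 179 × e^(−1.866) = 179 × 0.1547 ≈ 27.7 ng/mL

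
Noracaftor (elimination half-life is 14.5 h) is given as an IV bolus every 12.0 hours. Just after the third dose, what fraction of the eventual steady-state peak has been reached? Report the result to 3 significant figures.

k = ln 2 / 14.5 = 0.04780 h⁻¹
f_n = 1 − e^(−nkτ) = 1 − e^(−3 × 0.04780 × 12.0) = 1 − e^(−1.721) = 1 − 0.1789 ≈ 0.821

0.821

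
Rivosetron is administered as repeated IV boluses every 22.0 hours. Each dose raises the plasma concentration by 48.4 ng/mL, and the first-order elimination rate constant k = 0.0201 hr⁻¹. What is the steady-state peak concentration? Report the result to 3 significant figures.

Fraction remaining after one interval: e^(−kτ) = e^(−0.02010 × 22.0) = 0.6426
R = 1 / (1 − 0.6426) = 2.798
Css,max = 48.4 × 2.798 ≈ 135 ng/mL

135 ng/mL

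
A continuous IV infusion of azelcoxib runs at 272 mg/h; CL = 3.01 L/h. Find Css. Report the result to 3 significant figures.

Css = infusion rate / CL = 272 / 3.01 ≈ 90.4 µg/mL

90.4 µg/mL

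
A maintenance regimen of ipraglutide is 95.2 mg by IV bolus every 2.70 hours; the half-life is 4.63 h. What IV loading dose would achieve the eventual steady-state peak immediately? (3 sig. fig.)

k = ln 2 / 4.63 = 0.1497 h⁻¹
Accumulation ratio R = 1 / (1 − e^(−kτ)) = 1 / (1 − e^(−0.1497×2.70)) = 1 / (1 − 0.6675) = 3.008
Loading dose = maintenance dose × R = 95.2 × 3.008 ≈ 286 mg

286 mg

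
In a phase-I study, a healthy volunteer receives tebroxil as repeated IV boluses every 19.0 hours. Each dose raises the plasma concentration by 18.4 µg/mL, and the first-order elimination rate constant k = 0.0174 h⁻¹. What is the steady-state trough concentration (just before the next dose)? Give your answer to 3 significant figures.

47.0 µg/mL

Fraction remaining after one interval: e^(−kτ) = e^(−0.01740 × 19.0) = 0.7185
R = 1 / (1 − 0.7185) = 3.552
Css,max = 18.4 × 3.552 = 65.36 µg/mL
Css,min = Css,max × e^(−kτ) = 65.36 × 0.7185 ≈ 47.0 µg/mL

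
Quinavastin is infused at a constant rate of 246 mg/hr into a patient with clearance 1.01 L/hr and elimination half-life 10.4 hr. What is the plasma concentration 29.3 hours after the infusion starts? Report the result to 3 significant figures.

209 µg/mL

Css = rate / CL = 246 / 1.01 = 243.6 µg/mL
k = ln 2 / 10.4 = 0.06665 hr⁻¹
C(t) = Css (1 − e^(−kt)) = 243.6 × (1 − e^(−1.953)) = 243.6 × 0.8581 ≈ 209 µg/mL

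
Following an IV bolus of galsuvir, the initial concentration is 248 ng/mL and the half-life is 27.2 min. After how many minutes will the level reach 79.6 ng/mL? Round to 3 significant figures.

44.6 minutes

k = ln 2 / 27.2 = 0.02548 min⁻¹
C(t) = C₀ e^(−kt)  ⇒  t = ln(C₀/C) / k
t = ln(248/79.6) / 0.02548 = 1.136 / 0.02548 ≈ 44.6 minutes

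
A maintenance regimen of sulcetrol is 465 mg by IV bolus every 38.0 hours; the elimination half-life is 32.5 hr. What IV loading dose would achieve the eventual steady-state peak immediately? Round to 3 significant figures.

k = ln 2 / 32.5 = 0.02133 hr⁻¹
Accumulation ratio R = 1 / (1 − e^(−kτ)) = 1 / (1 − e^(−0.02133×38.0)) = 1 / (1 − 0.4447) = 1.801
Loading dose = maintenance dose × R = 465 × 1.801 ≈ 837 mg

837 mg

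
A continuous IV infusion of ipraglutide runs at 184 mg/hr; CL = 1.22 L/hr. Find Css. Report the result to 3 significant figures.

151 µg/mL

Css = infusion rate / CL = 184 / 1.22 ≈ 151 µg/mL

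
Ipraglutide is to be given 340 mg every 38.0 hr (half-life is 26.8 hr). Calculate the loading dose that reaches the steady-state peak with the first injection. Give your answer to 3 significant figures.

k = ln 2 / 26.8 = 0.02586 hr⁻¹
Accumulation ratio R = 1 / (1 − e^(−kτ)) = 1 / (1 − e^(−0.02586×38.0)) = 1 / (1 − 0.3743) = 1.598
Loading dose = maintenance dose × R = 340 × 1.598 ≈ 543 mg

543 mg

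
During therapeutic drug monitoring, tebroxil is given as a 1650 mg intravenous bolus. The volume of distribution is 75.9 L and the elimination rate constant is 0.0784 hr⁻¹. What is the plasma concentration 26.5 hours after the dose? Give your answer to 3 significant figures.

C₀ = dose / V = 1650 / 75.9 = 21.74 mg/L
C(t) = C₀ e^(−kt) = 21.74 × e^(−0.07840 × 26.5) = 21.74 × e^(−2.078) = 21.74 × 0.1252 ≈ 2.72 mg/L

2.72 mg/L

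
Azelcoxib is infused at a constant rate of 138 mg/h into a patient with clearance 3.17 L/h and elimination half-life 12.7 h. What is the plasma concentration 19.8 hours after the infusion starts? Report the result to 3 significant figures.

Css = rate / CL = 138 / 3.17 = 43.53 µg/mL
k = ln 2 / 12.7 = 0.05458 h⁻¹
C(t) = Css (1 − e^(−kt)) = 43.53 × (1 − e^(−1.081)) = 43.53 × 0.6606 ≈ 28.8 µg/mL

28.8 µg/mL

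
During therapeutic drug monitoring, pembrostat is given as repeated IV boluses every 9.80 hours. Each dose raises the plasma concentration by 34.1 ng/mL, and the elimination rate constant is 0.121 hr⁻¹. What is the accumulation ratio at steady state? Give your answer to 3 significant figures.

Fraction remaining after one interval: e^(−kτ) = e^(−0.1210 × 9.80) = 0.3055
R = 1 / (1 − 0.3055) = 1 / 0.6945 ≈ 1.44

1.44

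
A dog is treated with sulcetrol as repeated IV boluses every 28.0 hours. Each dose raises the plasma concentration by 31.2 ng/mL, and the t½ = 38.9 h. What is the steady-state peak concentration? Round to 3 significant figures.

k = ln 2 / 38.9 = 0.01782 h⁻¹
Fraction remaining after one interval: e^(−kτ) = e^(−0.01782 × 28.0) = 0.6072
R = 1 / (1 − 0.6072) = 2.546
Css,max = 31.2 × 2.546 ≈ 79.4 ng/mL

79.4 ng/mL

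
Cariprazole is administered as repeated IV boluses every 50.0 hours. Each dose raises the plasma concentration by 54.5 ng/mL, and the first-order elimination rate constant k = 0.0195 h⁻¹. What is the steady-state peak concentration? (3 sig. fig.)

Fraction remaining after one interval: e^(−kτ) = e^(−0.01950 × 50.0) = 0.3772
R = 1 / (1 − 0.3772) = 1.606
Css,max = 54.5 × 1.606 ≈ 87.5 ng/mL

87.5 ng/mL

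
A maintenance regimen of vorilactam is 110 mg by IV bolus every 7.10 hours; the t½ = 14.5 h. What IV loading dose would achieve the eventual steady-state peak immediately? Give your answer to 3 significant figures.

382 mg

k = ln 2 / 14.5 = 0.04780 h⁻¹
Accumulation ratio R = 1 / (1 − e^(−kτ)) = 1 / (1 − e^(−0.04780×7.10)) = 1 / (1 − 0.7122) = 3.475
Loading dose = maintenance dose × R = 110 × 3.475 ≈ 382 mg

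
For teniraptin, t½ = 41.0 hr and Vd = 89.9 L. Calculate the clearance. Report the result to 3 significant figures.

1.52 L/hr

k = ln 2 / t½ = ln 2 / 41.0 = 0.01691 hr⁻¹
CL = k · V = 0.01691 × 89.9 ≈ 1.52 L/hr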